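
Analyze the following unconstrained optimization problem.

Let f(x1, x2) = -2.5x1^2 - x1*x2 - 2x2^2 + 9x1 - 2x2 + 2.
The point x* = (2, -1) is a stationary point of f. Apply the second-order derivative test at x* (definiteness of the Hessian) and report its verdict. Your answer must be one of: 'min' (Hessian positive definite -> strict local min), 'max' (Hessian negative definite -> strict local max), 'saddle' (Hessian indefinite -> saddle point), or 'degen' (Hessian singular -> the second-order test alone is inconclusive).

Compute the Hessian H = grad^2 f:
  H = [[-5, -1], [-1, -4]]
Verify stationarity: grad f(x*) = H x* + g = (0, 0).
Eigenvalues of H: -5.618, -3.382.
Both eigenvalues < 0, so H is negative definite -> x* is a strict local max.

max


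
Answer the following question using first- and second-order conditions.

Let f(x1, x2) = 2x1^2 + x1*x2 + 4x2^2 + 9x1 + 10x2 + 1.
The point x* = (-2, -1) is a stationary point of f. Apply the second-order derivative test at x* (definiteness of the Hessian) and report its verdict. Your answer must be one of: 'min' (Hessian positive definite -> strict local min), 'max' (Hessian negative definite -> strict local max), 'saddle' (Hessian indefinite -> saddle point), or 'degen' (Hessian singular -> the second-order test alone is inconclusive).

Compute the Hessian H = grad^2 f:
  H = [[4, 1], [1, 8]]
Verify stationarity: grad f(x*) = H x* + g = (0, 0).
Eigenvalues of H: 3.7639, 8.2361.
Both eigenvalues > 0, so H is positive definite -> x* is a strict local min.

min


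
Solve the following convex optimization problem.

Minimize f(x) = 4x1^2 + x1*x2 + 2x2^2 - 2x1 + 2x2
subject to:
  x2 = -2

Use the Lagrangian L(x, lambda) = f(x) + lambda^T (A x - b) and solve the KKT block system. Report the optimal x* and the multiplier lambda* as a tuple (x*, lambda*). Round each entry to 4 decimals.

Form the Lagrangian:
  L(x, lambda) = (1/2) x^T Q x + c^T x + lambda^T (A x - b)
Stationarity (grad_x L = 0): Q x + c + A^T lambda = 0.
Primal feasibility: A x = b.

This gives the KKT block system:
  [ Q   A^T ] [ x     ]   [-c ]
  [ A    0  ] [ lambda ] = [ b ]

Solving the linear system:
  x*      = (0.5, -2)
  lambda* = (5.5)
  f(x*)   = 3

x* = (0.5, -2), lambda* = (5.5)


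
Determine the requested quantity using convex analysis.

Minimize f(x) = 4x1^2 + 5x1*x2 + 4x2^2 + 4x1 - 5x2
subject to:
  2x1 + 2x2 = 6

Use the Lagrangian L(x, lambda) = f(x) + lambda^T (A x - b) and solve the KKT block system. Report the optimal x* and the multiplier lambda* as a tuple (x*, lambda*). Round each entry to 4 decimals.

Form the Lagrangian:
  L(x, lambda) = (1/2) x^T Q x + c^T x + lambda^T (A x - b)
Stationarity (grad_x L = 0): Q x + c + A^T lambda = 0.
Primal feasibility: A x = b.

This gives the KKT block system:
  [ Q   A^T ] [ x     ]   [-c ]
  [ A    0  ] [ lambda ] = [ b ]

Solving the linear system:
  x*      = (0, 3)
  lambda* = (-9.5)
  f(x*)   = 21

x* = (0, 3), lambda* = (-9.5)


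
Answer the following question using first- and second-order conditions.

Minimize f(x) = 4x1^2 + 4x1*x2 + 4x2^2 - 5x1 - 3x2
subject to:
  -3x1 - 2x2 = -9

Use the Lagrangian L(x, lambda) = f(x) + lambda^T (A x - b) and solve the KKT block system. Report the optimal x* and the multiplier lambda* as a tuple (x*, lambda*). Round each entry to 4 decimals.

Form the Lagrangian:
  L(x, lambda) = (1/2) x^T Q x + c^T x + lambda^T (A x - b)
Stationarity (grad_x L = 0): Q x + c + A^T lambda = 0.
Primal feasibility: A x = b.

This gives the KKT block system:
  [ Q   A^T ] [ x     ]   [-c ]
  [ A    0  ] [ lambda ] = [ b ]

Solving the linear system:
  x*      = (2.6071, 0.5893)
  lambda* = (6.0714)
  f(x*)   = 19.9196

x* = (2.6071, 0.5893), lambda* = (6.0714)


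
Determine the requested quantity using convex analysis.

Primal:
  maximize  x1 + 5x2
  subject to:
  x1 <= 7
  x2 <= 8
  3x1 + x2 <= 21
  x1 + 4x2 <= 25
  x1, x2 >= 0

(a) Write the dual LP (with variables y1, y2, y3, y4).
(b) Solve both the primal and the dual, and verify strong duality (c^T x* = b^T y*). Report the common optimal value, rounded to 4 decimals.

The standard primal-dual pair for 'max c^T x s.t. A x <= b, x >= 0' is:
  Dual:  min b^T y  s.t.  A^T y >= c,  y >= 0.

So the dual LP is:
  minimize  7y1 + 8y2 + 21y3 + 25y4
  subject to:
    y1 + 3y3 + y4 >= 1
    y2 + y3 + 4y4 >= 5
    y1, y2, y3, y4 >= 0

Solving the primal: x* = (0, 6.25).
  primal value c^T x* = 31.25.
Solving the dual: y* = (0, 0, 0, 1.25).
  dual value b^T y* = 31.25.
Strong duality: c^T x* = b^T y*. Confirmed.

31.25


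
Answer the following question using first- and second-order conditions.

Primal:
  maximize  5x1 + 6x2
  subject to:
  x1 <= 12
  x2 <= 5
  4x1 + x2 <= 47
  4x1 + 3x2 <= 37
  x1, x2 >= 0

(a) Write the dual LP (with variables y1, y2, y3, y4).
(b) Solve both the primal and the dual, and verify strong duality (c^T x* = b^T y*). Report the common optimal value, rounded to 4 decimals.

The standard primal-dual pair for 'max c^T x s.t. A x <= b, x >= 0' is:
  Dual:  min b^T y  s.t.  A^T y >= c,  y >= 0.

So the dual LP is:
  minimize  12y1 + 5y2 + 47y3 + 37y4
  subject to:
    y1 + 4y3 + 4y4 >= 5
    y2 + y3 + 3y4 >= 6
    y1, y2, y3, y4 >= 0

Solving the primal: x* = (5.5, 5).
  primal value c^T x* = 57.5.
Solving the dual: y* = (0, 2.25, 0, 1.25).
  dual value b^T y* = 57.5.
Strong duality: c^T x* = b^T y*. Confirmed.

57.5


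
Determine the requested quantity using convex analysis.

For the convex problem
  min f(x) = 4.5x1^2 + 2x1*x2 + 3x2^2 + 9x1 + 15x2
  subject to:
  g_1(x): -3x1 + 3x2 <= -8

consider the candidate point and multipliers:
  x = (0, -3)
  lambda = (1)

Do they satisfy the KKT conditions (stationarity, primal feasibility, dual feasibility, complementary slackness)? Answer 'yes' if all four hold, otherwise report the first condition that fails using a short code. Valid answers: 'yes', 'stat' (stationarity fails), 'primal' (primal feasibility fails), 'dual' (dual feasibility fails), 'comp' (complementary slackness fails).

Gradient of f: grad f(x) = Q x + c = (3, -3)
Constraint values g_i(x) = a_i^T x - b_i:
  g_1((0, -3)) = -1
Stationarity residual: grad f(x) + sum_i lambda_i a_i = (0, 0)
  -> stationarity OK
Primal feasibility (all g_i <= 0): OK
Dual feasibility (all lambda_i >= 0): OK
Complementary slackness (lambda_i * g_i(x) = 0 for all i): FAILS

Verdict: the first failing condition is complementary_slackness -> comp.

comp


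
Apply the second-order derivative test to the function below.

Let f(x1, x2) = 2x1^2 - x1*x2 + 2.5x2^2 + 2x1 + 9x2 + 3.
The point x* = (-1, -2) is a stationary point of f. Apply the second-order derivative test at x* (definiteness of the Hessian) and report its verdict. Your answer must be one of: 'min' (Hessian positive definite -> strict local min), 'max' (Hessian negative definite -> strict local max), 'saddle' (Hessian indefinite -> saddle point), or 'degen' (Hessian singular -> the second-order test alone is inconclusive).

Compute the Hessian H = grad^2 f:
  H = [[4, -1], [-1, 5]]
Verify stationarity: grad f(x*) = H x* + g = (0, 0).
Eigenvalues of H: 3.382, 5.618.
Both eigenvalues > 0, so H is positive definite -> x* is a strict local min.

min


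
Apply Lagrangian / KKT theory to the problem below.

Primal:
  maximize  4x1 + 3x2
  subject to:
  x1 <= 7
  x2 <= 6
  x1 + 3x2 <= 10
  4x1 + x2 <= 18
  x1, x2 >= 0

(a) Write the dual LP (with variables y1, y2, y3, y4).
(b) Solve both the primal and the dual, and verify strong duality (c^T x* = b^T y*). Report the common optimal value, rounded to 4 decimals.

The standard primal-dual pair for 'max c^T x s.t. A x <= b, x >= 0' is:
  Dual:  min b^T y  s.t.  A^T y >= c,  y >= 0.

So the dual LP is:
  minimize  7y1 + 6y2 + 10y3 + 18y4
  subject to:
    y1 + y3 + 4y4 >= 4
    y2 + 3y3 + y4 >= 3
    y1, y2, y3, y4 >= 0

Solving the primal: x* = (4, 2).
  primal value c^T x* = 22.
Solving the dual: y* = (0, 0, 0.7273, 0.8182).
  dual value b^T y* = 22.
Strong duality: c^T x* = b^T y*. Confirmed.

22


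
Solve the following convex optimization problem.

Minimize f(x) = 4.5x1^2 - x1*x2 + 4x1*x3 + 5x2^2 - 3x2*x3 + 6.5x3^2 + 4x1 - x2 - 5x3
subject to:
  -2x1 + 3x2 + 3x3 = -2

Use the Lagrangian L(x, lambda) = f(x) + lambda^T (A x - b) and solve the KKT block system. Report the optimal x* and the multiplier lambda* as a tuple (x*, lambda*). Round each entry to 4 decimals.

Form the Lagrangian:
  L(x, lambda) = (1/2) x^T Q x + c^T x + lambda^T (A x - b)
Stationarity (grad_x L = 0): Q x + c + A^T lambda = 0.
Primal feasibility: A x = b.

This gives the KKT block system:
  [ Q   A^T ] [ x     ]   [-c ]
  [ A    0  ] [ lambda ] = [ b ]

Solving the linear system:
  x*      = (-0.0125, -0.5125, -0.1625)
  lambda* = (1.875)
  f(x*)   = 2.5125

x* = (-0.0125, -0.5125, -0.1625), lambda* = (1.875)


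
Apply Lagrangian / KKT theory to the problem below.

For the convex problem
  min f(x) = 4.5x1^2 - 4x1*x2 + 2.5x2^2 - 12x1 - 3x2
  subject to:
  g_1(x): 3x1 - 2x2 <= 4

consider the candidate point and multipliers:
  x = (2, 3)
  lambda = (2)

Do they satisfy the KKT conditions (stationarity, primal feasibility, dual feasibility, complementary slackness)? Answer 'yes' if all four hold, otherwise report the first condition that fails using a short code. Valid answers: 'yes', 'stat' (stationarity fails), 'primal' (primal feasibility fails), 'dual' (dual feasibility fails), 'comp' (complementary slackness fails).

Gradient of f: grad f(x) = Q x + c = (-6, 4)
Constraint values g_i(x) = a_i^T x - b_i:
  g_1((2, 3)) = -4
Stationarity residual: grad f(x) + sum_i lambda_i a_i = (0, 0)
  -> stationarity OK
Primal feasibility (all g_i <= 0): OK
Dual feasibility (all lambda_i >= 0): OK
Complementary slackness (lambda_i * g_i(x) = 0 for all i): FAILS

Verdict: the first failing condition is complementary_slackness -> comp.

comp


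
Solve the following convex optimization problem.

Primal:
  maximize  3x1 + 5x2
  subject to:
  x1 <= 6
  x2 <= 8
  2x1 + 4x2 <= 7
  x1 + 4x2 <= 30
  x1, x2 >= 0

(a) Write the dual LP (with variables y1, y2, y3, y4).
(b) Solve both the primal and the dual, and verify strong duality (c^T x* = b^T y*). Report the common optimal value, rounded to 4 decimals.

The standard primal-dual pair for 'max c^T x s.t. A x <= b, x >= 0' is:
  Dual:  min b^T y  s.t.  A^T y >= c,  y >= 0.

So the dual LP is:
  minimize  6y1 + 8y2 + 7y3 + 30y4
  subject to:
    y1 + 2y3 + y4 >= 3
    y2 + 4y3 + 4y4 >= 5
    y1, y2, y3, y4 >= 0

Solving the primal: x* = (3.5, 0).
  primal value c^T x* = 10.5.
Solving the dual: y* = (0, 0, 1.5, 0).
  dual value b^T y* = 10.5.
Strong duality: c^T x* = b^T y*. Confirmed.

10.5


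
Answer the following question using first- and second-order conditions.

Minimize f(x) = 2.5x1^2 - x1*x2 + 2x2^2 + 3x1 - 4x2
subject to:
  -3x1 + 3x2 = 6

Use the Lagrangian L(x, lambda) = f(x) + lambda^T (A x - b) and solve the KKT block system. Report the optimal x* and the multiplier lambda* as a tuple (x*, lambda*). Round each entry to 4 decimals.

Form the Lagrangian:
  L(x, lambda) = (1/2) x^T Q x + c^T x + lambda^T (A x - b)
Stationarity (grad_x L = 0): Q x + c + A^T lambda = 0.
Primal feasibility: A x = b.

This gives the KKT block system:
  [ Q   A^T ] [ x     ]   [-c ]
  [ A    0  ] [ lambda ] = [ b ]

Solving the linear system:
  x*      = (-0.7143, 1.2857)
  lambda* = (-0.619)
  f(x*)   = -1.7857

x* = (-0.7143, 1.2857), lambda* = (-0.619)


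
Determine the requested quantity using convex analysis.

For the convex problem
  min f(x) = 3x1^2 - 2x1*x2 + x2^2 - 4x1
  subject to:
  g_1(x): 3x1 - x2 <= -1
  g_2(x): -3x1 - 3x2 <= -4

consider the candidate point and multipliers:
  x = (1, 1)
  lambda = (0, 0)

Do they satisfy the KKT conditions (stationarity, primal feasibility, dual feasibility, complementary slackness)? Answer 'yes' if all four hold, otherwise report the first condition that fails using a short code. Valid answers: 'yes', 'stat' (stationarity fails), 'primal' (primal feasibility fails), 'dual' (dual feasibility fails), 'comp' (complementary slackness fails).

Gradient of f: grad f(x) = Q x + c = (0, 0)
Constraint values g_i(x) = a_i^T x - b_i:
  g_1((1, 1)) = 3
  g_2((1, 1)) = -2
Stationarity residual: grad f(x) + sum_i lambda_i a_i = (0, 0)
  -> stationarity OK
Primal feasibility (all g_i <= 0): FAILS
Dual feasibility (all lambda_i >= 0): OK
Complementary slackness (lambda_i * g_i(x) = 0 for all i): OK

Verdict: the first failing condition is primal_feasibility -> primal.

primal


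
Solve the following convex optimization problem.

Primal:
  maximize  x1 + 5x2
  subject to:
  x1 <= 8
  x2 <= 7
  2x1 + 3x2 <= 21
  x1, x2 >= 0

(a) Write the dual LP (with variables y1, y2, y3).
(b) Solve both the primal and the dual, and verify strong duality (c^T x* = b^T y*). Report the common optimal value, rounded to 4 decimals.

The standard primal-dual pair for 'max c^T x s.t. A x <= b, x >= 0' is:
  Dual:  min b^T y  s.t.  A^T y >= c,  y >= 0.

So the dual LP is:
  minimize  8y1 + 7y2 + 21y3
  subject to:
    y1 + 2y3 >= 1
    y2 + 3y3 >= 5
    y1, y2, y3 >= 0

Solving the primal: x* = (0, 7).
  primal value c^T x* = 35.
Solving the dual: y* = (0, 0, 1.6667).
  dual value b^T y* = 35.
Strong duality: c^T x* = b^T y*. Confirmed.

35


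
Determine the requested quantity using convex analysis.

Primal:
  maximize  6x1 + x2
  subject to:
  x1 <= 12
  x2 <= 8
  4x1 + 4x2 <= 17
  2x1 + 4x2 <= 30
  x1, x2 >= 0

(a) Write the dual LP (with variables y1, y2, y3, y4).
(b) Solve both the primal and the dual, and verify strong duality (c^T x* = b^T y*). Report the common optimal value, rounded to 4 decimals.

The standard primal-dual pair for 'max c^T x s.t. A x <= b, x >= 0' is:
  Dual:  min b^T y  s.t.  A^T y >= c,  y >= 0.

So the dual LP is:
  minimize  12y1 + 8y2 + 17y3 + 30y4
  subject to:
    y1 + 4y3 + 2y4 >= 6
    y2 + 4y3 + 4y4 >= 1
    y1, y2, y3, y4 >= 0

Solving the primal: x* = (4.25, 0).
  primal value c^T x* = 25.5.
Solving the dual: y* = (0, 0, 1.5, 0).
  dual value b^T y* = 25.5.
Strong duality: c^T x* = b^T y*. Confirmed.

25.5


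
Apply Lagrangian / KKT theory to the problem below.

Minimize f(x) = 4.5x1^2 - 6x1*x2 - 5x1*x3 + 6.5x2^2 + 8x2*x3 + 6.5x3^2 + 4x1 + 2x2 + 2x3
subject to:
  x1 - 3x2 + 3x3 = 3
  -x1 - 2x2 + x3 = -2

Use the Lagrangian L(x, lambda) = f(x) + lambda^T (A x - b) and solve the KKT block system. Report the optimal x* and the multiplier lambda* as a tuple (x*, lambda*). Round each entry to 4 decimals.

Form the Lagrangian:
  L(x, lambda) = (1/2) x^T Q x + c^T x + lambda^T (A x - b)
Stationarity (grad_x L = 0): Q x + c + A^T lambda = 0.
Primal feasibility: A x = b.

This gives the KKT block system:
  [ Q   A^T ] [ x     ]   [-c ]
  [ A    0  ] [ lambda ] = [ b ]

Solving the linear system:
  x*      = (1.9153, 0.4463, 0.8078)
  lambda* = (-5.2541, 9.2671)
  f(x*)   = 22.2329

x* = (1.9153, 0.4463, 0.8078), lambda* = (-5.2541, 9.2671)


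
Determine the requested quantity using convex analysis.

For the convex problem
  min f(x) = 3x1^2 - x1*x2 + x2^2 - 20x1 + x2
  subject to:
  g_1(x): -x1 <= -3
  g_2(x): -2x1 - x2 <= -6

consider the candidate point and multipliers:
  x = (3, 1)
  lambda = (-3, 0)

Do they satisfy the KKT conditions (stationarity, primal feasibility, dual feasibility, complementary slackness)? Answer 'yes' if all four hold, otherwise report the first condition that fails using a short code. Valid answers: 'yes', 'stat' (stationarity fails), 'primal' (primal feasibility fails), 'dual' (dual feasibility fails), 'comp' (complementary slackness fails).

Gradient of f: grad f(x) = Q x + c = (-3, 0)
Constraint values g_i(x) = a_i^T x - b_i:
  g_1((3, 1)) = 0
  g_2((3, 1)) = -1
Stationarity residual: grad f(x) + sum_i lambda_i a_i = (0, 0)
  -> stationarity OK
Primal feasibility (all g_i <= 0): OK
Dual feasibility (all lambda_i >= 0): FAILS
Complementary slackness (lambda_i * g_i(x) = 0 for all i): OK

Verdict: the first failing condition is dual_feasibility -> dual.

dual


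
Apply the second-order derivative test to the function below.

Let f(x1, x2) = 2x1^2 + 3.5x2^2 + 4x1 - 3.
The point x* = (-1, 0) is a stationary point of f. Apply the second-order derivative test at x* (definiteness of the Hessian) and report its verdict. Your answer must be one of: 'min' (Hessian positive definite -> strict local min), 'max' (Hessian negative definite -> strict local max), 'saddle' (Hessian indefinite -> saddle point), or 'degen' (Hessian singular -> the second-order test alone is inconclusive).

Compute the Hessian H = grad^2 f:
  H = [[4, 0], [0, 7]]
Verify stationarity: grad f(x*) = H x* + g = (0, 0).
Eigenvalues of H: 4, 7.
Both eigenvalues > 0, so H is positive definite -> x* is a strict local min.

min


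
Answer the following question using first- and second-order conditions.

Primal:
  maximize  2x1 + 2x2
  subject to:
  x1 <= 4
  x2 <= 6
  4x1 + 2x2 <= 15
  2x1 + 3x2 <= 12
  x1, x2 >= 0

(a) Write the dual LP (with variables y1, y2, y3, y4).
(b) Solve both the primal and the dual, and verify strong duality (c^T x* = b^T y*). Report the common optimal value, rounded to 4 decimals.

The standard primal-dual pair for 'max c^T x s.t. A x <= b, x >= 0' is:
  Dual:  min b^T y  s.t.  A^T y >= c,  y >= 0.

So the dual LP is:
  minimize  4y1 + 6y2 + 15y3 + 12y4
  subject to:
    y1 + 4y3 + 2y4 >= 2
    y2 + 2y3 + 3y4 >= 2
    y1, y2, y3, y4 >= 0

Solving the primal: x* = (2.625, 2.25).
  primal value c^T x* = 9.75.
Solving the dual: y* = (0, 0, 0.25, 0.5).
  dual value b^T y* = 9.75.
Strong duality: c^T x* = b^T y*. Confirmed.

9.75


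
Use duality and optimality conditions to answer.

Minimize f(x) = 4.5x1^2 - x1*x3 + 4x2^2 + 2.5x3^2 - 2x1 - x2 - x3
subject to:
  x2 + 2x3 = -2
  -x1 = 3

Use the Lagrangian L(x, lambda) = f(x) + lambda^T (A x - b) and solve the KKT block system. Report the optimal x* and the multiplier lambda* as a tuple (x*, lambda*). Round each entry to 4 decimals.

Form the Lagrangian:
  L(x, lambda) = (1/2) x^T Q x + c^T x + lambda^T (A x - b)
Stationarity (grad_x L = 0): Q x + c + A^T lambda = 0.
Primal feasibility: A x = b.

This gives the KKT block system:
  [ Q   A^T ] [ x     ]   [-c ]
  [ A    0  ] [ lambda ] = [ b ]

Solving the linear system:
  x*      = (-3, -0.0541, -0.973)
  lambda* = (1.4324, -28.027)
  f(x*)   = 46.9865

x* = (-3, -0.0541, -0.973), lambda* = (1.4324, -28.027)


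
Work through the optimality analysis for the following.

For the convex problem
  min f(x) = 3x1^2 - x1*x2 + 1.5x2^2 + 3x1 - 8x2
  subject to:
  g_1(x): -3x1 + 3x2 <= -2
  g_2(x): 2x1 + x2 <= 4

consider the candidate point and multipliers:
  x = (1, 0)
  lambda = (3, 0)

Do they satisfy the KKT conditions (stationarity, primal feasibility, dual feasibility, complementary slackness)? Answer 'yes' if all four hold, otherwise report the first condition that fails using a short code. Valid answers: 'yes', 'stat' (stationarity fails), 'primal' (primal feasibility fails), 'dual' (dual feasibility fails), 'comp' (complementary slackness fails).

Gradient of f: grad f(x) = Q x + c = (9, -9)
Constraint values g_i(x) = a_i^T x - b_i:
  g_1((1, 0)) = -1
  g_2((1, 0)) = -2
Stationarity residual: grad f(x) + sum_i lambda_i a_i = (0, 0)
  -> stationarity OK
Primal feasibility (all g_i <= 0): OK
Dual feasibility (all lambda_i >= 0): OK
Complementary slackness (lambda_i * g_i(x) = 0 for all i): FAILS

Verdict: the first failing condition is complementary_slackness -> comp.

comp


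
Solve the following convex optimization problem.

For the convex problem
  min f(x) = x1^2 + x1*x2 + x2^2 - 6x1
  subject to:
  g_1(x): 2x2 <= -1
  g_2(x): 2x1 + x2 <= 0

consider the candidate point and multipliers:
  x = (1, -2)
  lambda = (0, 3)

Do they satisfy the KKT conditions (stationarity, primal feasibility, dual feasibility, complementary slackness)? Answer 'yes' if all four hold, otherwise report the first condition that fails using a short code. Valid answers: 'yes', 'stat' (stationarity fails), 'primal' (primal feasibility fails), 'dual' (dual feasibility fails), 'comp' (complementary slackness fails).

Gradient of f: grad f(x) = Q x + c = (-6, -3)
Constraint values g_i(x) = a_i^T x - b_i:
  g_1((1, -2)) = -3
  g_2((1, -2)) = 0
Stationarity residual: grad f(x) + sum_i lambda_i a_i = (0, 0)
  -> stationarity OK
Primal feasibility (all g_i <= 0): OK
Dual feasibility (all lambda_i >= 0): OK
Complementary slackness (lambda_i * g_i(x) = 0 for all i): OK

Verdict: yes, KKT holds.

yes


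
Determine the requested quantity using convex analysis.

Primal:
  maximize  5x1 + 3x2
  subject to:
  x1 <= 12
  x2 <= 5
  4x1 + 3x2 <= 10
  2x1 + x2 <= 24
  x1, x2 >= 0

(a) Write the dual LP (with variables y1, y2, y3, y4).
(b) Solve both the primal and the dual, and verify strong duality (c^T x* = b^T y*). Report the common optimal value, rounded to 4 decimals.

The standard primal-dual pair for 'max c^T x s.t. A x <= b, x >= 0' is:
  Dual:  min b^T y  s.t.  A^T y >= c,  y >= 0.

So the dual LP is:
  minimize  12y1 + 5y2 + 10y3 + 24y4
  subject to:
    y1 + 4y3 + 2y4 >= 5
    y2 + 3y3 + y4 >= 3
    y1, y2, y3, y4 >= 0

Solving the primal: x* = (2.5, 0).
  primal value c^T x* = 12.5.
Solving the dual: y* = (0, 0, 1.25, 0).
  dual value b^T y* = 12.5.
Strong duality: c^T x* = b^T y*. Confirmed.

12.5


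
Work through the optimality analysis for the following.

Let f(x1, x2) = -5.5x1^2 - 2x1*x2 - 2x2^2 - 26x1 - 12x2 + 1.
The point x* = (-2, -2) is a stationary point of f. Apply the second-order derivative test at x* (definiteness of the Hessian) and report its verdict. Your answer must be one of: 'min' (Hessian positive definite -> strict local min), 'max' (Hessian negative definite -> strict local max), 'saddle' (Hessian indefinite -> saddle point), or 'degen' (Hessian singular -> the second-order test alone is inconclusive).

Compute the Hessian H = grad^2 f:
  H = [[-11, -2], [-2, -4]]
Verify stationarity: grad f(x*) = H x* + g = (0, 0).
Eigenvalues of H: -11.5311, -3.4689.
Both eigenvalues < 0, so H is negative definite -> x* is a strict local max.

max


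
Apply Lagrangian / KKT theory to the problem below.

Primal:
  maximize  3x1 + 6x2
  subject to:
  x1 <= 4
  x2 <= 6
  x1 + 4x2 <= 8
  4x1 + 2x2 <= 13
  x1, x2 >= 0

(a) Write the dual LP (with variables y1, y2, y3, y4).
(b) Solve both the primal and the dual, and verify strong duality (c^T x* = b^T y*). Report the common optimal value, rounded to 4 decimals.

The standard primal-dual pair for 'max c^T x s.t. A x <= b, x >= 0' is:
  Dual:  min b^T y  s.t.  A^T y >= c,  y >= 0.

So the dual LP is:
  minimize  4y1 + 6y2 + 8y3 + 13y4
  subject to:
    y1 + y3 + 4y4 >= 3
    y2 + 4y3 + 2y4 >= 6
    y1, y2, y3, y4 >= 0

Solving the primal: x* = (2.5714, 1.3571).
  primal value c^T x* = 15.8571.
Solving the dual: y* = (0, 0, 1.2857, 0.4286).
  dual value b^T y* = 15.8571.
Strong duality: c^T x* = b^T y*. Confirmed.

15.8571


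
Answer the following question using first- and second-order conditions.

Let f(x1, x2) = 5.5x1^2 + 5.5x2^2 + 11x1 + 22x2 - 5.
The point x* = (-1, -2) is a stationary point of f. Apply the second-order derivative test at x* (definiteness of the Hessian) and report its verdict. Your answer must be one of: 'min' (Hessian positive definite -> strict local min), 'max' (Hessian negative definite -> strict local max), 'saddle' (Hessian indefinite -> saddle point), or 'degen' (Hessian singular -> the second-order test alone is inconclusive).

Compute the Hessian H = grad^2 f:
  H = [[11, 0], [0, 11]]
Verify stationarity: grad f(x*) = H x* + g = (0, 0).
Eigenvalues of H: 11, 11.
Both eigenvalues > 0, so H is positive definite -> x* is a strict local min.

min


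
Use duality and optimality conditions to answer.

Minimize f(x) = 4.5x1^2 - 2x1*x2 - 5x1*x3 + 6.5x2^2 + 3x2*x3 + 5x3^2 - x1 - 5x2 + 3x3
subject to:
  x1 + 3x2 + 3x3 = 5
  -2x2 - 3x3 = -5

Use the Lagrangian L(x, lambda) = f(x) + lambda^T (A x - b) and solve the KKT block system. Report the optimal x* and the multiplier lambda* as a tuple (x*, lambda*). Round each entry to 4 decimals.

Form the Lagrangian:
  L(x, lambda) = (1/2) x^T Q x + c^T x + lambda^T (A x - b)
Stationarity (grad_x L = 0): Q x + c + A^T lambda = 0.
Primal feasibility: A x = b.

This gives the KKT block system:
  [ Q   A^T ] [ x     ]   [-c ]
  [ A    0  ] [ lambda ] = [ b ]

Solving the linear system:
  x*      = (-0.191, 0.191, 1.5393)
  lambda* = (10.7978, 17.4382)
  f(x*)   = 18.5281

x* = (-0.191, 0.191, 1.5393), lambda* = (10.7978, 17.4382)


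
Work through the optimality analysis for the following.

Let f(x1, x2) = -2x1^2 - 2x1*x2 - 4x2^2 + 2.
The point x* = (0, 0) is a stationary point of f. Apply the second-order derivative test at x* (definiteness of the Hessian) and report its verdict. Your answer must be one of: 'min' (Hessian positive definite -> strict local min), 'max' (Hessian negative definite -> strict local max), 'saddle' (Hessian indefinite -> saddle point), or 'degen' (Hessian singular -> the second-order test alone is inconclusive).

Compute the Hessian H = grad^2 f:
  H = [[-4, -2], [-2, -8]]
Verify stationarity: grad f(x*) = H x* + g = (0, 0).
Eigenvalues of H: -8.8284, -3.1716.
Both eigenvalues < 0, so H is negative definite -> x* is a strict local max.

max


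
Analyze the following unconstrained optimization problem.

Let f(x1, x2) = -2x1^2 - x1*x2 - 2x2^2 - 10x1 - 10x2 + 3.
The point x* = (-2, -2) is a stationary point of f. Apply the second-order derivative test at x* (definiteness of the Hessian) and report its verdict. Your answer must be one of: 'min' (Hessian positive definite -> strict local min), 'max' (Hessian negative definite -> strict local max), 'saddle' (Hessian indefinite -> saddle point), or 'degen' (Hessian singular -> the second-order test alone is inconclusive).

Compute the Hessian H = grad^2 f:
  H = [[-4, -1], [-1, -4]]
Verify stationarity: grad f(x*) = H x* + g = (0, 0).
Eigenvalues of H: -5, -3.
Both eigenvalues < 0, so H is negative definite -> x* is a strict local max.

max


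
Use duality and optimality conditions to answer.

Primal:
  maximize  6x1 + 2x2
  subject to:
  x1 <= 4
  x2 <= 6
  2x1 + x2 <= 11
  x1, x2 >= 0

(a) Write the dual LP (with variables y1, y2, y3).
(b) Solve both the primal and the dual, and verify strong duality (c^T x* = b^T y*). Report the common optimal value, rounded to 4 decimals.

The standard primal-dual pair for 'max c^T x s.t. A x <= b, x >= 0' is:
  Dual:  min b^T y  s.t.  A^T y >= c,  y >= 0.

So the dual LP is:
  minimize  4y1 + 6y2 + 11y3
  subject to:
    y1 + 2y3 >= 6
    y2 + y3 >= 2
    y1, y2, y3 >= 0

Solving the primal: x* = (4, 3).
  primal value c^T x* = 30.
Solving the dual: y* = (2, 0, 2).
  dual value b^T y* = 30.
Strong duality: c^T x* = b^T y*. Confirmed.

30


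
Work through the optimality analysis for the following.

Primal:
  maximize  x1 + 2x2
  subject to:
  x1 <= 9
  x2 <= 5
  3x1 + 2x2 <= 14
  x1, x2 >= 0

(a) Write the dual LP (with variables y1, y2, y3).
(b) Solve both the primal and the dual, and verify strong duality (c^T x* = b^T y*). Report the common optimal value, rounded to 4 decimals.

The standard primal-dual pair for 'max c^T x s.t. A x <= b, x >= 0' is:
  Dual:  min b^T y  s.t.  A^T y >= c,  y >= 0.

So the dual LP is:
  minimize  9y1 + 5y2 + 14y3
  subject to:
    y1 + 3y3 >= 1
    y2 + 2y3 >= 2
    y1, y2, y3 >= 0

Solving the primal: x* = (1.3333, 5).
  primal value c^T x* = 11.3333.
Solving the dual: y* = (0, 1.3333, 0.3333).
  dual value b^T y* = 11.3333.
Strong duality: c^T x* = b^T y*. Confirmed.

11.3333


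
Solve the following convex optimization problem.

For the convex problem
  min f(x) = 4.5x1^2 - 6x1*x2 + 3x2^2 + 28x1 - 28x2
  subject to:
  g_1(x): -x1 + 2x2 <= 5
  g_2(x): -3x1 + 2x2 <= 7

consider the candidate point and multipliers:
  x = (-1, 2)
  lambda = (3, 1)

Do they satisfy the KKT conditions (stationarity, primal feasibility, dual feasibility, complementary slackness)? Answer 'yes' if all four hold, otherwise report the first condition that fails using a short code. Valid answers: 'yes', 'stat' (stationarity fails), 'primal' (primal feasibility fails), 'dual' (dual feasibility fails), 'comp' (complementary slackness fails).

Gradient of f: grad f(x) = Q x + c = (7, -10)
Constraint values g_i(x) = a_i^T x - b_i:
  g_1((-1, 2)) = 0
  g_2((-1, 2)) = 0
Stationarity residual: grad f(x) + sum_i lambda_i a_i = (1, -2)
  -> stationarity FAILS
Primal feasibility (all g_i <= 0): OK
Dual feasibility (all lambda_i >= 0): OK
Complementary slackness (lambda_i * g_i(x) = 0 for all i): OK

Verdict: the first failing condition is stationarity -> stat.

stat


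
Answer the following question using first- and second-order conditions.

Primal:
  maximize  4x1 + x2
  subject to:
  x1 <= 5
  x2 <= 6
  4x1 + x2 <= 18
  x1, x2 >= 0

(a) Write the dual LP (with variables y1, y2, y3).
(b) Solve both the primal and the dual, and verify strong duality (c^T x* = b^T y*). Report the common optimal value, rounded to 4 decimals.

The standard primal-dual pair for 'max c^T x s.t. A x <= b, x >= 0' is:
  Dual:  min b^T y  s.t.  A^T y >= c,  y >= 0.

So the dual LP is:
  minimize  5y1 + 6y2 + 18y3
  subject to:
    y1 + 4y3 >= 4
    y2 + y3 >= 1
    y1, y2, y3 >= 0

Solving the primal: x* = (4.5, 0).
  primal value c^T x* = 18.
Solving the dual: y* = (0, 0, 1).
  dual value b^T y* = 18.
Strong duality: c^T x* = b^T y*. Confirmed.

18


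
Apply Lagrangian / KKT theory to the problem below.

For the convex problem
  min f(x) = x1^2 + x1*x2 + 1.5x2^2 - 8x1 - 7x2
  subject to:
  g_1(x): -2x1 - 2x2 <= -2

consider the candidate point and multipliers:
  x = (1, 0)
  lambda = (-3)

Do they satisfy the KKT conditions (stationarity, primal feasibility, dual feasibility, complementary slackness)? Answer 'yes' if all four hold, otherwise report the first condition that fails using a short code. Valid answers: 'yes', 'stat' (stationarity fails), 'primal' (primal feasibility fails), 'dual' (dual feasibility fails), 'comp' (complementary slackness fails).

Gradient of f: grad f(x) = Q x + c = (-6, -6)
Constraint values g_i(x) = a_i^T x - b_i:
  g_1((1, 0)) = 0
Stationarity residual: grad f(x) + sum_i lambda_i a_i = (0, 0)
  -> stationarity OK
Primal feasibility (all g_i <= 0): OK
Dual feasibility (all lambda_i >= 0): FAILS
Complementary slackness (lambda_i * g_i(x) = 0 for all i): OK

Verdict: the first failing condition is dual_feasibility -> dual.

dual


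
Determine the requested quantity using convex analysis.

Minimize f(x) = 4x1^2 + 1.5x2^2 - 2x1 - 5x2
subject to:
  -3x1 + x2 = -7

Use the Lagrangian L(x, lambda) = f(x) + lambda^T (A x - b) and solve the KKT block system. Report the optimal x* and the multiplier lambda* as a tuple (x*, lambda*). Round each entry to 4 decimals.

Form the Lagrangian:
  L(x, lambda) = (1/2) x^T Q x + c^T x + lambda^T (A x - b)
Stationarity (grad_x L = 0): Q x + c + A^T lambda = 0.
Primal feasibility: A x = b.

This gives the KKT block system:
  [ Q   A^T ] [ x     ]   [-c ]
  [ A    0  ] [ lambda ] = [ b ]

Solving the linear system:
  x*      = (2.2857, -0.1429)
  lambda* = (5.4286)
  f(x*)   = 17.0714

x* = (2.2857, -0.1429), lambda* = (5.4286)


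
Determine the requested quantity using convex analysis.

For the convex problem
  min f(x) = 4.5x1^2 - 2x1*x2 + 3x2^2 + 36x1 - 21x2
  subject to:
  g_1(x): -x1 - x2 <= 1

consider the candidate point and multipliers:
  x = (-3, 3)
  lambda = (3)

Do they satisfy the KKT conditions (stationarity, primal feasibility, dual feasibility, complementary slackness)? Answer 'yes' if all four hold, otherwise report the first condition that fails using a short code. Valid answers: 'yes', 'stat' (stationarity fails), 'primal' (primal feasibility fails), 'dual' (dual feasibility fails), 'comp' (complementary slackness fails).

Gradient of f: grad f(x) = Q x + c = (3, 3)
Constraint values g_i(x) = a_i^T x - b_i:
  g_1((-3, 3)) = -1
Stationarity residual: grad f(x) + sum_i lambda_i a_i = (0, 0)
  -> stationarity OK
Primal feasibility (all g_i <= 0): OK
Dual feasibility (all lambda_i >= 0): OK
Complementary slackness (lambda_i * g_i(x) = 0 for all i): FAILS

Verdict: the first failing condition is complementary_slackness -> comp.

comp


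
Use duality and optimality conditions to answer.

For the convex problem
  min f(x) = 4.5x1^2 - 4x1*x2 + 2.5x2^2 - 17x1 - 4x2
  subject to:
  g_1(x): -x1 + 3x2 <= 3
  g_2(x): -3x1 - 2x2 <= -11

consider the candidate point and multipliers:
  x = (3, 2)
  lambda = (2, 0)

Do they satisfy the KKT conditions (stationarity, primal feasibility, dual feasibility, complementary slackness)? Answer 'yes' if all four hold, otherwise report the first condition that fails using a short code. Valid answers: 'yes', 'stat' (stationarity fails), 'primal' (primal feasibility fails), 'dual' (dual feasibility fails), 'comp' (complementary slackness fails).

Gradient of f: grad f(x) = Q x + c = (2, -6)
Constraint values g_i(x) = a_i^T x - b_i:
  g_1((3, 2)) = 0
  g_2((3, 2)) = -2
Stationarity residual: grad f(x) + sum_i lambda_i a_i = (0, 0)
  -> stationarity OK
Primal feasibility (all g_i <= 0): OK
Dual feasibility (all lambda_i >= 0): OK
Complementary slackness (lambda_i * g_i(x) = 0 for all i): OK

Verdict: yes, KKT holds.

yes


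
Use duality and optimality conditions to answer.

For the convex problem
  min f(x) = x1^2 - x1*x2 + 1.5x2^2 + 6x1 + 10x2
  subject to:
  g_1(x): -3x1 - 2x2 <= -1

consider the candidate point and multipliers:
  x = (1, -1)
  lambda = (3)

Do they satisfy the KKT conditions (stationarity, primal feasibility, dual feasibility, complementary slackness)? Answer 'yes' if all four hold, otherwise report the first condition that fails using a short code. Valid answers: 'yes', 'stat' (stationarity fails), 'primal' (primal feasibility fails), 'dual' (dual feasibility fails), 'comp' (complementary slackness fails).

Gradient of f: grad f(x) = Q x + c = (9, 6)
Constraint values g_i(x) = a_i^T x - b_i:
  g_1((1, -1)) = 0
Stationarity residual: grad f(x) + sum_i lambda_i a_i = (0, 0)
  -> stationarity OK
Primal feasibility (all g_i <= 0): OK
Dual feasibility (all lambda_i >= 0): OK
Complementary slackness (lambda_i * g_i(x) = 0 for all i): OK

Verdict: yes, KKT holds.

yes


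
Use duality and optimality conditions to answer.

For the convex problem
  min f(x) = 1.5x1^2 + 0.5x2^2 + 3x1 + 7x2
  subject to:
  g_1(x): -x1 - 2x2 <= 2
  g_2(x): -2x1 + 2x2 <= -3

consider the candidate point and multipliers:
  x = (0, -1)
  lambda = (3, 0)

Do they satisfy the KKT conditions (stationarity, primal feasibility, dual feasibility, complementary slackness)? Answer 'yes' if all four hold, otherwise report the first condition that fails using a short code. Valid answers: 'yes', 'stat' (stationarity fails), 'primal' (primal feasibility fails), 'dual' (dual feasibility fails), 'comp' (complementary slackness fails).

Gradient of f: grad f(x) = Q x + c = (3, 6)
Constraint values g_i(x) = a_i^T x - b_i:
  g_1((0, -1)) = 0
  g_2((0, -1)) = 1
Stationarity residual: grad f(x) + sum_i lambda_i a_i = (0, 0)
  -> stationarity OK
Primal feasibility (all g_i <= 0): FAILS
Dual feasibility (all lambda_i >= 0): OK
Complementary slackness (lambda_i * g_i(x) = 0 for all i): OK

Verdict: the first failing condition is primal_feasibility -> primal.

primal


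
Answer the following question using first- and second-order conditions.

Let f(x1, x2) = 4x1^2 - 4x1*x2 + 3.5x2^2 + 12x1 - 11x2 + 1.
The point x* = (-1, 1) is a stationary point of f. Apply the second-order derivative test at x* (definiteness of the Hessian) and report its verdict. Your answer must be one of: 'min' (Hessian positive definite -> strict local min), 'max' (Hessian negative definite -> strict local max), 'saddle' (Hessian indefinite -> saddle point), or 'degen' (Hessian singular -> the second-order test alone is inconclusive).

Compute the Hessian H = grad^2 f:
  H = [[8, -4], [-4, 7]]
Verify stationarity: grad f(x*) = H x* + g = (0, 0).
Eigenvalues of H: 3.4689, 11.5311.
Both eigenvalues > 0, so H is positive definite -> x* is a strict local min.

min


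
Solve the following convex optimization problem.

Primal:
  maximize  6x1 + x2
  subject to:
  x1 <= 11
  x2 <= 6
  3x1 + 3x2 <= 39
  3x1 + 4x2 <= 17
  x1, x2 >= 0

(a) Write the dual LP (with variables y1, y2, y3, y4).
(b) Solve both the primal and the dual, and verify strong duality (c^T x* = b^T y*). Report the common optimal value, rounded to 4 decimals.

The standard primal-dual pair for 'max c^T x s.t. A x <= b, x >= 0' is:
  Dual:  min b^T y  s.t.  A^T y >= c,  y >= 0.

So the dual LP is:
  minimize  11y1 + 6y2 + 39y3 + 17y4
  subject to:
    y1 + 3y3 + 3y4 >= 6
    y2 + 3y3 + 4y4 >= 1
    y1, y2, y3, y4 >= 0

Solving the primal: x* = (5.6667, 0).
  primal value c^T x* = 34.
Solving the dual: y* = (0, 0, 0, 2).
  dual value b^T y* = 34.
Strong duality: c^T x* = b^T y*. Confirmed.

34


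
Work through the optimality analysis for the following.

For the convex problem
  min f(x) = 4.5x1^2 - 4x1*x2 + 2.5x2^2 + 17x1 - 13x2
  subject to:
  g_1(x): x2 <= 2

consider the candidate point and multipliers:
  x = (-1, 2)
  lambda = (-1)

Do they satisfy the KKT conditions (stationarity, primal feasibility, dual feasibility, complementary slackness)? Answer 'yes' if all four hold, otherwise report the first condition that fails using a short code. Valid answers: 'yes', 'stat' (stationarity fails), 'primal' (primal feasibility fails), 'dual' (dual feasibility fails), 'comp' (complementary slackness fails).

Gradient of f: grad f(x) = Q x + c = (0, 1)
Constraint values g_i(x) = a_i^T x - b_i:
  g_1((-1, 2)) = 0
Stationarity residual: grad f(x) + sum_i lambda_i a_i = (0, 0)
  -> stationarity OK
Primal feasibility (all g_i <= 0): OK
Dual feasibility (all lambda_i >= 0): FAILS
Complementary slackness (lambda_i * g_i(x) = 0 for all i): OK

Verdict: the first failing condition is dual_feasibility -> dual.

dual


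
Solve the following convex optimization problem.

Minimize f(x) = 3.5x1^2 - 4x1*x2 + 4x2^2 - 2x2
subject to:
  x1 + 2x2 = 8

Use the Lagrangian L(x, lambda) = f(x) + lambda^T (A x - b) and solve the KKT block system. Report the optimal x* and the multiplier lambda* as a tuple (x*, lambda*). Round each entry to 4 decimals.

Form the Lagrangian:
  L(x, lambda) = (1/2) x^T Q x + c^T x + lambda^T (A x - b)
Stationarity (grad_x L = 0): Q x + c + A^T lambda = 0.
Primal feasibility: A x = b.

This gives the KKT block system:
  [ Q   A^T ] [ x     ]   [-c ]
  [ A    0  ] [ lambda ] = [ b ]

Solving the linear system:
  x*      = (2.3846, 2.8077)
  lambda* = (-5.4615)
  f(x*)   = 19.0385

x* = (2.3846, 2.8077), lambda* = (-5.4615)


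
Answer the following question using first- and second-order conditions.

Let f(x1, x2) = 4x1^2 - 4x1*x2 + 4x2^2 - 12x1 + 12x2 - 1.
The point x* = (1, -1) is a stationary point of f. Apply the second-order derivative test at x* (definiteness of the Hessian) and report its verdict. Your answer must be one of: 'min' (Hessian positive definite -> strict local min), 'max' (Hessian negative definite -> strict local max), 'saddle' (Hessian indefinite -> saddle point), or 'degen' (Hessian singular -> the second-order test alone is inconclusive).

Compute the Hessian H = grad^2 f:
  H = [[8, -4], [-4, 8]]
Verify stationarity: grad f(x*) = H x* + g = (0, 0).
Eigenvalues of H: 4, 12.
Both eigenvalues > 0, so H is positive definite -> x* is a strict local min.

min


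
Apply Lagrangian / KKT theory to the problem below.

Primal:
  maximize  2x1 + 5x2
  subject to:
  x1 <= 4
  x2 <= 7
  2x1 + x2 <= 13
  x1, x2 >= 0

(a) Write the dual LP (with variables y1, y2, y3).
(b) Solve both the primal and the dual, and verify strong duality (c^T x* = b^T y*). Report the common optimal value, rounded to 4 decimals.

The standard primal-dual pair for 'max c^T x s.t. A x <= b, x >= 0' is:
  Dual:  min b^T y  s.t.  A^T y >= c,  y >= 0.

So the dual LP is:
  minimize  4y1 + 7y2 + 13y3
  subject to:
    y1 + 2y3 >= 2
    y2 + y3 >= 5
    y1, y2, y3 >= 0

Solving the primal: x* = (3, 7).
  primal value c^T x* = 41.
Solving the dual: y* = (0, 4, 1).
  dual value b^T y* = 41.
Strong duality: c^T x* = b^T y*. Confirmed.

41


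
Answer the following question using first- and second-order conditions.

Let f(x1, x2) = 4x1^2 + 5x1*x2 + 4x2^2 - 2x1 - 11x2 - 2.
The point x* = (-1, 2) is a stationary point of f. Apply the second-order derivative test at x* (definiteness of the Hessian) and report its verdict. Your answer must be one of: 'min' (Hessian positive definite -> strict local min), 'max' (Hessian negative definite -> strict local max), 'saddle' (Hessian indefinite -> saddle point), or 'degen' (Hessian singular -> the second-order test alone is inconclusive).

Compute the Hessian H = grad^2 f:
  H = [[8, 5], [5, 8]]
Verify stationarity: grad f(x*) = H x* + g = (0, 0).
Eigenvalues of H: 3, 13.
Both eigenvalues > 0, so H is positive definite -> x* is a strict local min.

min
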